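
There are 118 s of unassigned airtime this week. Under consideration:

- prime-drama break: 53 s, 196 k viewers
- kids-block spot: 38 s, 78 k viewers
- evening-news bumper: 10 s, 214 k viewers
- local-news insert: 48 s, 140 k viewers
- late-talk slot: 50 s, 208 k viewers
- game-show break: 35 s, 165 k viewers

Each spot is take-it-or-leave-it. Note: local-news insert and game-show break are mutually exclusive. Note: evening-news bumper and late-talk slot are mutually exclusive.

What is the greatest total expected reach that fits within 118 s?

575

Best packing: prime-drama break + evening-news bumper + game-show break — 98 s, 575 total.
Runner-up prime-drama break + evening-news bumper + local-news insert tops out at 550.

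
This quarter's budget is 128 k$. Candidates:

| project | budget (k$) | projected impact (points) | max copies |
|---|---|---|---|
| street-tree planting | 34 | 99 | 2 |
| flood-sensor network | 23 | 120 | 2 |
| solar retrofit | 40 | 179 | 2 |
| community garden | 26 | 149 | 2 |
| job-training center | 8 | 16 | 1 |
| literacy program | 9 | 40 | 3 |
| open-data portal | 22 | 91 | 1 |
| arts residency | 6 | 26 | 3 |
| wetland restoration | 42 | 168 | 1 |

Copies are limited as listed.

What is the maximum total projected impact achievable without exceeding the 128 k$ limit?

670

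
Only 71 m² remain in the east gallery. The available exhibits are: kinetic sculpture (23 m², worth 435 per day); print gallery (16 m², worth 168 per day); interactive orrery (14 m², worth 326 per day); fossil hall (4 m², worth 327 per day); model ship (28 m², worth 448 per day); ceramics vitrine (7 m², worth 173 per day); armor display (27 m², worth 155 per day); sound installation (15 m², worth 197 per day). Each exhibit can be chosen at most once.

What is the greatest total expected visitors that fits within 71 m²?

1536

A density-first pass picks kinetic sculpture + interactive orrery + fossil hall + ceramics vitrine + sound installation — 1458 at 63 m².
Dropping ceramics vitrine and sound installation frees 22 m²; slotting in model ship (28 m²) lifts the total to 1536 at 69 m².
An exhaustive check of the 256 subsets confirms 1536.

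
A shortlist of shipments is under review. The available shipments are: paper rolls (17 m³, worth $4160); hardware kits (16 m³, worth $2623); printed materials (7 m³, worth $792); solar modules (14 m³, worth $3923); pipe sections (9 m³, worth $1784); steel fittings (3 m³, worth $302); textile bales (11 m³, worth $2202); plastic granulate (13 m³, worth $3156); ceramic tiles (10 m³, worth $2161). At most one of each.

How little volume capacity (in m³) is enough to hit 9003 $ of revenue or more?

Look for the lowest-volume combination reaching 9003.
solar modules + plastic granulate + ceramic tiles: 9240 revenue at 37 m³.
No combination under 37 m³ hits 9003.

37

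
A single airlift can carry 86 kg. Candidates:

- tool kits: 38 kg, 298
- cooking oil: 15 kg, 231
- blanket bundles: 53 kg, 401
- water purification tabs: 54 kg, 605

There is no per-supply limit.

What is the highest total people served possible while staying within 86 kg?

Taking 5×cooking oil: 75 kg used, 1155 in people served.

1155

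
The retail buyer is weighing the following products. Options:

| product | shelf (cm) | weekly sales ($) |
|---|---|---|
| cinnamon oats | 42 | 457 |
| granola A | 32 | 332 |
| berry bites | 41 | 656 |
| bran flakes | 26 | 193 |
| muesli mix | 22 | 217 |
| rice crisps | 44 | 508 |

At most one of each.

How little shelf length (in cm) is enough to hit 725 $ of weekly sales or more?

Need the lightest bundle worth ≥ 725.
Taking berry bites + muesli mix gives 873 (≥ 725) for 63 cm.
No combination under 63 cm hits 725.

63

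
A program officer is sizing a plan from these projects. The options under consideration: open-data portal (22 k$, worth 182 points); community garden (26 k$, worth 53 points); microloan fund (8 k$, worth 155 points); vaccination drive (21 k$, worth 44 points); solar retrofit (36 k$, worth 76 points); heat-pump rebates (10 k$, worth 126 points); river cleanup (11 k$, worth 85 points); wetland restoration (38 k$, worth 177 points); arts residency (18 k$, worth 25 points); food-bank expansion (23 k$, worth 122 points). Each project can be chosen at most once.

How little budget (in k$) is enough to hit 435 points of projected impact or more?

40

Need the lightest bundle worth ≥ 435.
open-data portal + microloan fund + heat-pump rebates: 463 projected impact at 40 k$.
Below 40 k$ the best achievable stays under 435.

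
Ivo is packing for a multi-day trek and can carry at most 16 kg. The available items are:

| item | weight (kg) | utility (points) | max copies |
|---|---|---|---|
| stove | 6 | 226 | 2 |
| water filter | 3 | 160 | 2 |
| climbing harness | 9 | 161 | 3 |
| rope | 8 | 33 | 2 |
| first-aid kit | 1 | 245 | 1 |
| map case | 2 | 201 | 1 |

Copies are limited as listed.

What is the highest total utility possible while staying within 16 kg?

992

The ratio ordering already packs tightly: stove + 2×water filter + first-aid kit + map case, 15 kg, 992.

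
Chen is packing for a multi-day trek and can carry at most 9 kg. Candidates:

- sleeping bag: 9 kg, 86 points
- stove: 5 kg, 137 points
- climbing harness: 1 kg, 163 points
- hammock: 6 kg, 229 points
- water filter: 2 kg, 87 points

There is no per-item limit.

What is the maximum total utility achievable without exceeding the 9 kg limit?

Ranking by ratio (utility/kg): climbing harness 163.00, water filter 43.50, hammock 38.17.
Taking 9×climbing harness: 9 kg used, 1467 in utility.
No other feasible combination exceeds 1467.

1467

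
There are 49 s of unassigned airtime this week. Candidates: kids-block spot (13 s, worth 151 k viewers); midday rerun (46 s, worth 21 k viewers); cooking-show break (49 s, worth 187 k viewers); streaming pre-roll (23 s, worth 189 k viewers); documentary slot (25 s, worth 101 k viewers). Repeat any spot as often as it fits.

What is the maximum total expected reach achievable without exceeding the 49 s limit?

491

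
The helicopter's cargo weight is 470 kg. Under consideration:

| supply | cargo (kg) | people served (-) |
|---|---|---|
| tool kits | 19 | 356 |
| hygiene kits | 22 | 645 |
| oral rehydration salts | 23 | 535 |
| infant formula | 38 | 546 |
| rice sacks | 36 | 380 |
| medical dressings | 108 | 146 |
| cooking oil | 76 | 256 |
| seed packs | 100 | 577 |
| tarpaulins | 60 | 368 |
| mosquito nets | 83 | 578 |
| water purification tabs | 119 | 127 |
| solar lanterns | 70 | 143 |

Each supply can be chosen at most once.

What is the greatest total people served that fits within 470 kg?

4241

Tool kits + hygiene kits + oral rehydration salts + infant formula + rice sacks + cooking oil + seed packs + tarpaulins + mosquito nets uses 457 of the 470 kg and totals 4241.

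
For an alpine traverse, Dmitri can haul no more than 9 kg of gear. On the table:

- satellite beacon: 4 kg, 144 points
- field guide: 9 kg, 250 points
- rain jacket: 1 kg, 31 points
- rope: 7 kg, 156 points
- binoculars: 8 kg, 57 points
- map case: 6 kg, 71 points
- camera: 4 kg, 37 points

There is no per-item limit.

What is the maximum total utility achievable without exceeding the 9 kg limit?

319

Density check — satellite beacon 36.00, rain jacket 31.00, field guide 27.78, rope 22.29 are the best per kg.
2×satellite beacon + rain jacket uses 9 of the 9 kg and totals 319.
Every other selection either busts 9 kg or fails to beat 319.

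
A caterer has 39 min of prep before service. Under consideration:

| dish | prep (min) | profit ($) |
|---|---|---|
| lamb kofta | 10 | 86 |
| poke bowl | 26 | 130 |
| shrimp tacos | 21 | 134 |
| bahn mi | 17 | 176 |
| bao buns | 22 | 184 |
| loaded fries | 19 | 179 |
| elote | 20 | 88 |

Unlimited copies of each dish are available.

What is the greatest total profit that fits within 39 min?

360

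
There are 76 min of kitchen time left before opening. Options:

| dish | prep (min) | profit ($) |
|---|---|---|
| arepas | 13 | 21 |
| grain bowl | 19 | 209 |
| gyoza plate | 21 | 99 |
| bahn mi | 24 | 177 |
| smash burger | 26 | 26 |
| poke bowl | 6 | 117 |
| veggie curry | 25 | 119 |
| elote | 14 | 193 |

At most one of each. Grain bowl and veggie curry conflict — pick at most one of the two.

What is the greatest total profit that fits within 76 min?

717

Ranking by ratio (profit/min): poke bowl 19.50, elote 13.79, grain bowl 11.00.
Taking arepas + grain bowl + bahn mi + poke bowl + elote: 76 min used, 717 in profit.
Every other selection either busts 76 min or breaks a pairing rule or fails to beat 717.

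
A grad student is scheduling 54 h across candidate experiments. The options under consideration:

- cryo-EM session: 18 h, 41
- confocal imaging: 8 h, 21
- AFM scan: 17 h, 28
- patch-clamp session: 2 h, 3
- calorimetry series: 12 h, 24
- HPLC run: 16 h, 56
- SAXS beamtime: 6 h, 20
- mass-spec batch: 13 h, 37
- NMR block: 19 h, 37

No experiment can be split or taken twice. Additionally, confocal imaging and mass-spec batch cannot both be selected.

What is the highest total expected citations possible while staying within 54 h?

154

Cryo-EM session + HPLC run + SAXS beamtime + mass-spec batch uses 53 of the 54 h and totals 154.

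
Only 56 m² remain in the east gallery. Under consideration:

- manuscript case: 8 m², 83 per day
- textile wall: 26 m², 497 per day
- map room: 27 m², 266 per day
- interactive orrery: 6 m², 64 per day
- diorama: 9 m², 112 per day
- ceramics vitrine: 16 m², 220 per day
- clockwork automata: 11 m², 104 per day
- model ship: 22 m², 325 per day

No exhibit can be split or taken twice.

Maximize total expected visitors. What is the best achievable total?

905

A density-first pass picks textile wall + interactive orrery + model ship — 886 at 54 m².
Replace interactive orrery with manuscript case: the trade gains 19 net, giving 905 at 56 m².
Next best is textile wall + interactive orrery + model ship at 886 (54 m²) — short by 19.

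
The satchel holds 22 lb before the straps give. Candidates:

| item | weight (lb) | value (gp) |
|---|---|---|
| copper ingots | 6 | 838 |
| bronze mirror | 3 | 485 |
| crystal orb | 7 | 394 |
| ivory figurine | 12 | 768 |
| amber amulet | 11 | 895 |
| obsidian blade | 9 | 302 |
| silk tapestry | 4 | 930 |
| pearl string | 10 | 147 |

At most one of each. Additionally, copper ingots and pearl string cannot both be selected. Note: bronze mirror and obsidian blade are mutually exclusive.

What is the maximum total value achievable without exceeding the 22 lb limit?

Greedy by ratio would take copper ingots + bronze mirror + crystal orb + silk tapestry: 20 lb used, total 2647.
Replace bronze mirror and crystal orb with amber amulet: the trade gains 16 net, giving 2663 at 21 lb.
Runner-up copper ingots + bronze mirror + crystal orb + silk tapestry tops out at 2647.

2663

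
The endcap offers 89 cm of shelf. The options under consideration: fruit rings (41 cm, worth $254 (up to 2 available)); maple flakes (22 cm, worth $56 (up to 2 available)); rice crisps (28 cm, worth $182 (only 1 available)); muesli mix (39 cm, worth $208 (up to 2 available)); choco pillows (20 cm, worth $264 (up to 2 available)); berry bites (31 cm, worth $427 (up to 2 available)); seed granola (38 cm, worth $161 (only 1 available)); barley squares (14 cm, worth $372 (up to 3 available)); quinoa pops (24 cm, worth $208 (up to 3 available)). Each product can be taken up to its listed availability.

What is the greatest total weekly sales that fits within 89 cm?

1644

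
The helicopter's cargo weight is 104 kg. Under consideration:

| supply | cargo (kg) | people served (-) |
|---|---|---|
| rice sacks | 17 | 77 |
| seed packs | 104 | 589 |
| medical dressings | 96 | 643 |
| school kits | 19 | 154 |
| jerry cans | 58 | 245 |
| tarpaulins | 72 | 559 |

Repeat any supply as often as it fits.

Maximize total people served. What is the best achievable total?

770

By people served per kg: school kits 8.11, tarpaulins 7.76, medical dressings 6.70 lead.
The ratio ordering already packs tightly: 5×school kits, 95 kg, 770.
That's the maximum — no swap from here does better than 770.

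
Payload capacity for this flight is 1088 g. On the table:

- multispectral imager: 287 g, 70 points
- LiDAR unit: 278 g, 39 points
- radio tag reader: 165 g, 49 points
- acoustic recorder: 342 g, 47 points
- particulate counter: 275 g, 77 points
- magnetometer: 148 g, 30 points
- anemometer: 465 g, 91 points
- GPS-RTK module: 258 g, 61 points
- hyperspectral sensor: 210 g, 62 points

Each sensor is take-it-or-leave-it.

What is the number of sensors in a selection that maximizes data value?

Optimal total is 288.
multispectral imager + radio tag reader + particulate counter + magnetometer + hyperspectral sensor hits 288 at 1085 g.
All optima have 5 sensors.

5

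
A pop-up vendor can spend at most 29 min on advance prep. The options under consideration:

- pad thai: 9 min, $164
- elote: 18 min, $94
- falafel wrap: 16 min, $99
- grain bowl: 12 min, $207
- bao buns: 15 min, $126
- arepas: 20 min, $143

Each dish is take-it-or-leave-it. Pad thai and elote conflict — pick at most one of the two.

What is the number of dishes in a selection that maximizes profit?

2

Optimal total is 371.
For example pad thai + grain bowl achieves it, using 21 min.
Every optimal selection uses 2 dishes.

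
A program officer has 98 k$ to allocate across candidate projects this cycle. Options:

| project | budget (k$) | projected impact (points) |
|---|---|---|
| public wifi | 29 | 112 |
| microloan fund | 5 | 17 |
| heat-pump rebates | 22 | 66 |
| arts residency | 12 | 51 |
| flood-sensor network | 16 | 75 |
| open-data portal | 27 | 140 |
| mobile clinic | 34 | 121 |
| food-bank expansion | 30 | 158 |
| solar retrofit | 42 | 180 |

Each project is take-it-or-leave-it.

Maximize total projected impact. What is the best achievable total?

Filling by ratio: microloan fund + arts residency + flood-sensor network + open-data portal + food-bank expansion for 441, with 8 k$ left unused.
The 21 k$ tied up in microloan fund and flood-sensor network is better spent on public wifi — total rises to 461 (98 k$).
Runner-up arts residency + flood-sensor network + open-data portal + solar retrofit tops out at 446.

461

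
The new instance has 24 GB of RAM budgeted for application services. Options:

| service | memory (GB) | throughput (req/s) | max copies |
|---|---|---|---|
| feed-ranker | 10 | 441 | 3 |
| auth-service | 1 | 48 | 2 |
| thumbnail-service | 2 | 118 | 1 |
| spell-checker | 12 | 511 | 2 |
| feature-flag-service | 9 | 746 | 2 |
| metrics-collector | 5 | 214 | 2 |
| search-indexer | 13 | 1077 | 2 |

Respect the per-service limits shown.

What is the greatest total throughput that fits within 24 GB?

Density check — feature-flag-service 82.89, search-indexer 82.85, thumbnail-service 59.00, auth-service 48.00 are the best per GB.
Filling by ratio: 2×auth-service + thumbnail-service + 2×feature-flag-service for 1706, with 2 GB left unused.
Dropping 2×auth-service and feature-flag-service frees 11 GB; slotting in search-indexer (13 GB) lifts the total to 1941 at 24 GB.
Nothing else within 24 GB beats 1941.

1941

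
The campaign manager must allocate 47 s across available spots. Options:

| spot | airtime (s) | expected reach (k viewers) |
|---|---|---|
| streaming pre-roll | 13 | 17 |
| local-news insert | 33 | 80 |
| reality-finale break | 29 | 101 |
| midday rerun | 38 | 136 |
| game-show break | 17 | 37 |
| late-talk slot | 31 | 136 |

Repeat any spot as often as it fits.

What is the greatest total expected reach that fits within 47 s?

153

Streaming pre-roll + late-talk slot uses 44 of the 47 s and totals 153.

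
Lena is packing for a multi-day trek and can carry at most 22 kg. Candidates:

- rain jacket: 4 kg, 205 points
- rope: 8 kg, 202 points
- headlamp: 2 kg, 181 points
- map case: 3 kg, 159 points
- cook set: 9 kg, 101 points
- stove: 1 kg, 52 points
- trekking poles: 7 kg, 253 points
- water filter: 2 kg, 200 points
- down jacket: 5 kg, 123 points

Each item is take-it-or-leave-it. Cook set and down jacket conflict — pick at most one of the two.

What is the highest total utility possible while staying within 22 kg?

1050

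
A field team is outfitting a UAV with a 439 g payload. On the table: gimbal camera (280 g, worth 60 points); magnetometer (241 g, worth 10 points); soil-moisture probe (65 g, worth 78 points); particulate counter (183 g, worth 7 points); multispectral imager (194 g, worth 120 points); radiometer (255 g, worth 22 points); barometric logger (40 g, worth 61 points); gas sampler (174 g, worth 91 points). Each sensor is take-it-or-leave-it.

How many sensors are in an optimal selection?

3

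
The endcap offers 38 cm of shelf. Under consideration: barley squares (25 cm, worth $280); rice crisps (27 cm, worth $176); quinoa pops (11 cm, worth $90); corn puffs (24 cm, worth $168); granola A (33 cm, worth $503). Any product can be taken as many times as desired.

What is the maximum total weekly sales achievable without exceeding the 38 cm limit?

503

Ranking by ratio (weekly sales/cm): granola A 15.24, barley squares 11.20, quinoa pops 8.18.
The ratio ordering already packs tightly: granola A, 33 cm, 503.
Every other selection either busts 38 cm or fails to beat 503.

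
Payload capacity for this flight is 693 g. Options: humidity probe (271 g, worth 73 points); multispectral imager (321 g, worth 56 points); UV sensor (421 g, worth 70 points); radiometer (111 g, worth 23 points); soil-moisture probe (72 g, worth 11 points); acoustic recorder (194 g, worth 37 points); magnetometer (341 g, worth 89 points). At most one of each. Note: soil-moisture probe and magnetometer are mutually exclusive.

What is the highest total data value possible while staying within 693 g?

162

Humidity probe + magnetometer uses 612 of the 693 g and totals 162.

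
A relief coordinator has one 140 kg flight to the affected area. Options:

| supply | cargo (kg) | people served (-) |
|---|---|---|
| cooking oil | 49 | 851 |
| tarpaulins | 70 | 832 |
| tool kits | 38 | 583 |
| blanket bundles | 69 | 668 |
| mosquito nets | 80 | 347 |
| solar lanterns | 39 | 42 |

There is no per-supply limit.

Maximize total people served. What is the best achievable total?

2285

Taking 2×cooking oil + tool kits: 136 kg used, 2285 in people served.
The spare 4 kg is too small for any remaining supply, and no exchange beats 2285.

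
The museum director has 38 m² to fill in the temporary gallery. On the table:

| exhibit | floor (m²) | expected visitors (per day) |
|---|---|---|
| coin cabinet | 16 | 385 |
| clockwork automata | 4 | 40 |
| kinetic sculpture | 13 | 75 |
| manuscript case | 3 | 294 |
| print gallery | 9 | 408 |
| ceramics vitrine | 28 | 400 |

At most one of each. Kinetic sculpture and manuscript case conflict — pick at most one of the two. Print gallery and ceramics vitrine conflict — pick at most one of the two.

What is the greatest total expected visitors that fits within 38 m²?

1127

Coin cabinet + clockwork automata + manuscript case + print gallery uses 32 of the 38 m² and totals 1127.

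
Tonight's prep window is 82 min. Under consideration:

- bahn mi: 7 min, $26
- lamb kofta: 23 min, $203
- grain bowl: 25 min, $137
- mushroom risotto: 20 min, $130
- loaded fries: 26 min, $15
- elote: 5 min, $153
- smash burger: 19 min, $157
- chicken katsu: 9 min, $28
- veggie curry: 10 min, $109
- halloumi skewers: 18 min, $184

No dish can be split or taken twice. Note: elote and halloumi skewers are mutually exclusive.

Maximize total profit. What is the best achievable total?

Taking lamb kofta + grain bowl + elote + smash burger + veggie curry: 82 min used, 759 in profit.
The closest alternative, lamb kofta + mushroom risotto + elote + smash burger + veggie curry, reaches only 752.

759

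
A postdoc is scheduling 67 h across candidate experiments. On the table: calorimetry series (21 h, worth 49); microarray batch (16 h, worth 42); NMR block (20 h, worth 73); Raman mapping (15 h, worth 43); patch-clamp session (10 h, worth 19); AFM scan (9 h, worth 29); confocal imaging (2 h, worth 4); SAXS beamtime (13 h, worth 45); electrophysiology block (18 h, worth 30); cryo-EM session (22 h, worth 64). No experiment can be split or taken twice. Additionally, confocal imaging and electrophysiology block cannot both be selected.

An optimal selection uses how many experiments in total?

5

Optimal total is 215.
NMR block + AFM scan + confocal imaging + SAXS beamtime + cryo-EM session hits 215 at 66 h.
All optima have 5 experiments.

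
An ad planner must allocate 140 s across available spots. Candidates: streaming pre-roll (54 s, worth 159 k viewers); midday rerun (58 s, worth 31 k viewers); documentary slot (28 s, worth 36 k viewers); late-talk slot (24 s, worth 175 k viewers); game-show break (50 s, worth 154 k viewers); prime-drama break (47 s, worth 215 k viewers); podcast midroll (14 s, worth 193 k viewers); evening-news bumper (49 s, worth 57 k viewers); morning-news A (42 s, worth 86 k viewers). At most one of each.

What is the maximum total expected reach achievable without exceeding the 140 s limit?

Filling by ratio: late-talk slot + game-show break + prime-drama break + podcast midroll for 737, with 5 s left unused.
The 50 s tied up in game-show break is better spent on streaming pre-roll — total rises to 742 (139 s).
Runner-up late-talk slot + game-show break + prime-drama break + podcast midroll tops out at 737.

742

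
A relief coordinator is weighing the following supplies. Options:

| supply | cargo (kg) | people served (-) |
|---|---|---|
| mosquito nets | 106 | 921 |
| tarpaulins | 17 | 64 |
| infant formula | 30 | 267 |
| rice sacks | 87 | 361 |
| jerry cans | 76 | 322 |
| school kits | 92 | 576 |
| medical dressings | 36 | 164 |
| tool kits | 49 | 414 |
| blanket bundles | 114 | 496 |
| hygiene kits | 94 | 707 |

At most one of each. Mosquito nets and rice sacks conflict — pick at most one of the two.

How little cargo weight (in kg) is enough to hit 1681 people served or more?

217

Need the lightest bundle worth ≥ 1681.
Taking mosquito nets + tarpaulins + hygiene kits gives 1692 (≥ 1681) for 217 kg.
Below 217 kg the best achievable stays under 1681.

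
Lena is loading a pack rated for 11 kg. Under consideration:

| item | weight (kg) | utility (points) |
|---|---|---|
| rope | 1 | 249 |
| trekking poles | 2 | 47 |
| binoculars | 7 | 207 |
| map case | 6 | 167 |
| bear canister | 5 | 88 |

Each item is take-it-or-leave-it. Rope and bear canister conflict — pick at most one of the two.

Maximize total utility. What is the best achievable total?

503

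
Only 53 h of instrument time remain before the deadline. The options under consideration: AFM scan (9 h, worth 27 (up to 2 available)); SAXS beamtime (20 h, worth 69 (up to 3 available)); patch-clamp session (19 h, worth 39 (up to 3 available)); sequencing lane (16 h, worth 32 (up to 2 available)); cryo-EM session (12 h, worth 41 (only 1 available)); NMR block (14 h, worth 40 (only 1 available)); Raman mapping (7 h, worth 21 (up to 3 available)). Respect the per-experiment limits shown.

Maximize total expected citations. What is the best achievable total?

Taking 2×SAXS beamtime + cryo-EM session: 52 h used, 179 in expected citations.
The spare 1 h is too small for any remaining experiment, and no exchange beats 179.

179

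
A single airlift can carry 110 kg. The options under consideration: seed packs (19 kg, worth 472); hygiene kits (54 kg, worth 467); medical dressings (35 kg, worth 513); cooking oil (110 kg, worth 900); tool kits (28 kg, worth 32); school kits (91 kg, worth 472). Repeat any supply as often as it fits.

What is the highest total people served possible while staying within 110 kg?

2360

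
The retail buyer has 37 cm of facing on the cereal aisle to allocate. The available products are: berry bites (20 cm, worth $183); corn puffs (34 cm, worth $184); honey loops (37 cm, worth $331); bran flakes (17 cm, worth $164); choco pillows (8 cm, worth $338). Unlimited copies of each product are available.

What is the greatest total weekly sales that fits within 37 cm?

1352

Density check — choco pillows 42.25, bran flakes 9.65, berry bites 9.15 are the best per cm.
4×choco pillows uses 32 of the 37 cm and totals 1352.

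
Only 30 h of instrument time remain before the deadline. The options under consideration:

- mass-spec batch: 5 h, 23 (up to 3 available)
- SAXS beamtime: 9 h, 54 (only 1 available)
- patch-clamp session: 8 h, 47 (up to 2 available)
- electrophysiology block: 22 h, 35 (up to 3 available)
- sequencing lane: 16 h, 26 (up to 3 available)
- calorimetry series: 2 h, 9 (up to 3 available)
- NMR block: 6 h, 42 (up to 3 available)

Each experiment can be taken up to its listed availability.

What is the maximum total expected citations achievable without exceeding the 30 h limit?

By expected citations per h: NMR block 7.00, SAXS beamtime 6.00, patch-clamp session 5.88, mass-spec batch 4.60 lead.
Greedy by ratio would take SAXS beamtime + calorimetry series + 3×NMR block: 29 h used, total 189.
Replace SAXS beamtime with patch-clamp session + calorimetry series: the trade gains 2 net, giving 191 at 30 h.
No other feasible combination exceeds 191.

191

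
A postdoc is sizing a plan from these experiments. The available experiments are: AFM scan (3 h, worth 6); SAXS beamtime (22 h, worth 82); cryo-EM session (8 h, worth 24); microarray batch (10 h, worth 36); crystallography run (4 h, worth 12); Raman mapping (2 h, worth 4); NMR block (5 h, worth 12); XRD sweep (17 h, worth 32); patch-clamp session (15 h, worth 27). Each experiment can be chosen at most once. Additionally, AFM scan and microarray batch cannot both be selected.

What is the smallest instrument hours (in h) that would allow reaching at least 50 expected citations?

16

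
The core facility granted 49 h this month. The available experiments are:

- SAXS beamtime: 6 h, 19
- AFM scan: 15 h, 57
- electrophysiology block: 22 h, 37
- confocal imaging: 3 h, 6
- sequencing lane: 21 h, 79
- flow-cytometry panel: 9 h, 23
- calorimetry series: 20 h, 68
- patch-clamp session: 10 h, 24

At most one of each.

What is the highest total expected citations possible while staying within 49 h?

166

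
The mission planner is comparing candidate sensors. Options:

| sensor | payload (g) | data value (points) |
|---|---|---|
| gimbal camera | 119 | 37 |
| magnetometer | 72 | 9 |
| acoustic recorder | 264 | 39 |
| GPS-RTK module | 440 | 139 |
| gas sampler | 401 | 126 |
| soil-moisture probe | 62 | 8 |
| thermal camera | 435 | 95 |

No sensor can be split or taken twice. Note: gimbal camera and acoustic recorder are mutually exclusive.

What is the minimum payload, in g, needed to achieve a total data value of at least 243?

841

Look for the lowest-payload combination reaching 243.
GPS-RTK module + gas sampler reaches 265 using 841 g.
No combination under 841 g hits 243.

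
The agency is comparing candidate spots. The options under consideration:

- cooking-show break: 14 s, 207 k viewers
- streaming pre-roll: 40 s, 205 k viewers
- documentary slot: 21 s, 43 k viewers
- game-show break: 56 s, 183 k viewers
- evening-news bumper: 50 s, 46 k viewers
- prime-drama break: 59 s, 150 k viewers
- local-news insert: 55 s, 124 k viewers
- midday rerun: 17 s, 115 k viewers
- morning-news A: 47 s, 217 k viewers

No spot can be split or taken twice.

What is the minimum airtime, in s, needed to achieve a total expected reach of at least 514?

71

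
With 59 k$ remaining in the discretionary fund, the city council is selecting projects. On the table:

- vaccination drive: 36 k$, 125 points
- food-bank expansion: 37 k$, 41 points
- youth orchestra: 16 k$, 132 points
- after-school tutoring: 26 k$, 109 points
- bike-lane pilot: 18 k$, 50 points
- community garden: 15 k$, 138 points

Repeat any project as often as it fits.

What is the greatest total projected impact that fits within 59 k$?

By projected impact per k$: community garden 9.20, youth orchestra 8.25, after-school tutoring 4.19 lead.
Best packing: 3×community garden — 45 k$, 414 total.
That's the maximum — no swap from here does better than 414.

414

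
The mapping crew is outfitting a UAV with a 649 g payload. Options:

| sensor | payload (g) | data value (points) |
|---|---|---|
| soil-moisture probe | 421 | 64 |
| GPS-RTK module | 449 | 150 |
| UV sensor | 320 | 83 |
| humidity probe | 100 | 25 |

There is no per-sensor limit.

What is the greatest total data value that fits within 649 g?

200

Taking GPS-RTK module + 2×humidity probe: 649 g used, 200 in data value.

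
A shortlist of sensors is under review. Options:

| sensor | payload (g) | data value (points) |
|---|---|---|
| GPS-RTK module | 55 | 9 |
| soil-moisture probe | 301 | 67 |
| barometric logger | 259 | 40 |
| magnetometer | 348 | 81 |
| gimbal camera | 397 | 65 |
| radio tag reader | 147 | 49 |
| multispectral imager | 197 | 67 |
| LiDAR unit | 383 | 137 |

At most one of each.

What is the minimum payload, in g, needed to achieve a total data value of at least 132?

Minimise g subject to total data value ≥ 132.
LiDAR unit reaches 137 using 383 g.
Below 383 g the best achievable stays under 132.

383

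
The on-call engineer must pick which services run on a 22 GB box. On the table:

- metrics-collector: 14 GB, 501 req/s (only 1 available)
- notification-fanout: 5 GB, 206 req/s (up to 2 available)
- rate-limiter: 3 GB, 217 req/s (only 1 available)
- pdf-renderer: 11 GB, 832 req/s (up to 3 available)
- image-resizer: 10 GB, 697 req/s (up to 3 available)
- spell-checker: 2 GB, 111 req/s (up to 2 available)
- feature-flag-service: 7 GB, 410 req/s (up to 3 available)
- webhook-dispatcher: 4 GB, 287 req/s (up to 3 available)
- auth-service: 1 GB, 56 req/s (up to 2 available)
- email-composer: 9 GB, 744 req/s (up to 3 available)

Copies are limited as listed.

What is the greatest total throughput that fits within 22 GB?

1775

Ranking by ratio (throughput/GB): email-composer 82.67, pdf-renderer 75.64, rate-limiter 72.33.
Taking the top-ratio services first gives rate-limiter + auth-service + 2×email-composer for 1761 (22 GB).
Dropping rate-limiter and auth-service frees 4 GB; slotting in webhook-dispatcher (4 GB) lifts the total to 1775 at 22 GB.
No other feasible combination exceeds 1775.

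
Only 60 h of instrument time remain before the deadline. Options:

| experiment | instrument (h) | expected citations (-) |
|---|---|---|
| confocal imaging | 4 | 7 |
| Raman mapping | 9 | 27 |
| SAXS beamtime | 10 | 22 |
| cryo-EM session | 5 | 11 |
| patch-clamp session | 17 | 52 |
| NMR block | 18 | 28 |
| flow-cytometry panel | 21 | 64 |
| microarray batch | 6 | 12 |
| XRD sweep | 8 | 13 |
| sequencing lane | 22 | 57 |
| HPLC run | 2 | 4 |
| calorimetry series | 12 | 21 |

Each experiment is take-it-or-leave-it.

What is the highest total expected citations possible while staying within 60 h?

Ranking by ratio (expected citations/h): patch-clamp session 3.06, flow-cytometry panel 3.05, Raman mapping 3.00, sequencing lane 2.59.
The ratio heuristic lands on Raman mapping + SAXS beamtime + patch-clamp session + flow-cytometry panel + HPLC run (169) but leaves 1 h idle.
Dropping Raman mapping and SAXS beamtime and HPLC run frees 21 h; slotting in sequencing lane (22 h) lifts the total to 173 at 60 h.
No other feasible combination exceeds 173.

173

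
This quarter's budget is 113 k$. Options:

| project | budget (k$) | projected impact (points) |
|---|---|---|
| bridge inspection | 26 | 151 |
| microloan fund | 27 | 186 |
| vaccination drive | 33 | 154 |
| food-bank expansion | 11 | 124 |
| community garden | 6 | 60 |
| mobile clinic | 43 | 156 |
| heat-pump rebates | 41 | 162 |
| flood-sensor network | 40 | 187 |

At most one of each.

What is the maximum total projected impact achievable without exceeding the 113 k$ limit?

Ranking by ratio (projected impact/k$): food-bank expansion 11.27, community garden 10.00, microloan fund 6.89.
Taking bridge inspection + microloan fund + food-bank expansion + community garden + flood-sensor network: 110 k$ used, 708 in projected impact.
Runner-up bridge inspection + microloan fund + food-bank expansion + community garden + heat-pump rebates tops out at 683.

708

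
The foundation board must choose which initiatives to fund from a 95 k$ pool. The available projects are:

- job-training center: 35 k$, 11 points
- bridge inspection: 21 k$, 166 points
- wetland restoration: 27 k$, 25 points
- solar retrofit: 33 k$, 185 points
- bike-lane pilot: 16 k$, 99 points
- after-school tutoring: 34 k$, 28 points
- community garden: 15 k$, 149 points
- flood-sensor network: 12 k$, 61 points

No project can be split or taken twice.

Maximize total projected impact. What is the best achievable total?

599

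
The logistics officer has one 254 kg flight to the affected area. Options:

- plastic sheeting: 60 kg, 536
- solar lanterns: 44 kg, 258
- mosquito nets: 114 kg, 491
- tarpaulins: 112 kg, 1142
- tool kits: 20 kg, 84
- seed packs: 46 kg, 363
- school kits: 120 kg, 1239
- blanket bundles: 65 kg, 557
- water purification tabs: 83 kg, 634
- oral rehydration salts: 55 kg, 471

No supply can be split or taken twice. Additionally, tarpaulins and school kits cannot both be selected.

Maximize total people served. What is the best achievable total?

2332

By people served per kg: school kits 10.32, tarpaulins 10.20, plastic sheeting 8.93 lead.
Best packing: plastic sheeting + school kits + blanket bundles — 245 kg, 2332 total.
The spare 9 kg is too small for any remaining supply, and no feasible exchange beats 2332.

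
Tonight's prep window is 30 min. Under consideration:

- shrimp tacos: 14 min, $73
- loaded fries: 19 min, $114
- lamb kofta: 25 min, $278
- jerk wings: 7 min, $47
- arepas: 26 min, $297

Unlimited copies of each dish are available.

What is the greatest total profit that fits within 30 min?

297

By profit per min: arepas 11.42, lamb kofta 11.12, jerk wings 6.71 lead.
Arepas uses 26 of the 30 min and totals 297.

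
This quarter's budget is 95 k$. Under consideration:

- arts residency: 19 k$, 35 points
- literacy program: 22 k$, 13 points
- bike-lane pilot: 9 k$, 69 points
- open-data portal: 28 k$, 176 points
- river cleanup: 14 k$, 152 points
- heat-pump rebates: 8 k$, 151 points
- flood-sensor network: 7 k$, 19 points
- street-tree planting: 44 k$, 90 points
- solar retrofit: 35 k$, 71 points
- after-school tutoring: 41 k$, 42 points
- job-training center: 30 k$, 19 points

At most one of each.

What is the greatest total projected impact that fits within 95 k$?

619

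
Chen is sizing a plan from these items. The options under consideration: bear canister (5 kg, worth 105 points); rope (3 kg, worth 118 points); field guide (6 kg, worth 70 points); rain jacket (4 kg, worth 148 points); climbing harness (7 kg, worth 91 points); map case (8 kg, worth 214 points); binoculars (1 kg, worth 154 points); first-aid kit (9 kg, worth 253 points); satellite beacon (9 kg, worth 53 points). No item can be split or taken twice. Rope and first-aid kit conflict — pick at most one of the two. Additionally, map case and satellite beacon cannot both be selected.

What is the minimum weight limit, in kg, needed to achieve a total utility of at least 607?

16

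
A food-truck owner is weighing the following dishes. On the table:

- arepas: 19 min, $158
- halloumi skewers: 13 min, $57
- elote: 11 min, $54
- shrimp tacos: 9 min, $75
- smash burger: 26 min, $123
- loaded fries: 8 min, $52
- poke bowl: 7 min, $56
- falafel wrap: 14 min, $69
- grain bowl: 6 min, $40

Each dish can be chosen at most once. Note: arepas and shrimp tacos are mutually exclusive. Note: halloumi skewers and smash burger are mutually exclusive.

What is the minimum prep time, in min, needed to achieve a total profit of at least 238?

Minimise min subject to total profit ≥ 238.
Taking arepas + poke bowl + grain bowl gives 254 (≥ 238) for 32 min.
Below 32 min the best achievable stays under 238.

32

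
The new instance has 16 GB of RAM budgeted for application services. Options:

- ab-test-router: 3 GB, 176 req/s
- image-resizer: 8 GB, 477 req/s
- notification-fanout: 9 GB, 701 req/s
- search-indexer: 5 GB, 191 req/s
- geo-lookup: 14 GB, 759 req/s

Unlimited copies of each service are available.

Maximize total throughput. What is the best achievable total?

1053

Ranking by ratio (throughput/GB): notification-fanout 77.89, image-resizer 59.62, ab-test-router 58.67, geo-lookup 54.21.
The ratio ordering already packs tightly: 2×ab-test-router + notification-fanout, 15 GB, 1053.
That's the maximum — no swap from here does better than 1053.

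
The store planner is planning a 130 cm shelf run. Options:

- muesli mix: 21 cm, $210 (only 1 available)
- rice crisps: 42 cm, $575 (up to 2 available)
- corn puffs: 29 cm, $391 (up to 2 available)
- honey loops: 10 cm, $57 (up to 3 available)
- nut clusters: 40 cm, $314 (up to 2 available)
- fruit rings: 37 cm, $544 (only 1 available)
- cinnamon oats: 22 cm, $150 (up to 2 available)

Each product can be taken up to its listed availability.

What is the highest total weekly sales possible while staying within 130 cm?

A density-first pass picks 2×rice crisps + fruit rings — 1694 at 121 cm.
The 42 cm tied up in rice crisps is better spent on muesli mix + corn puffs — total rises to 1720 (129 cm).

1720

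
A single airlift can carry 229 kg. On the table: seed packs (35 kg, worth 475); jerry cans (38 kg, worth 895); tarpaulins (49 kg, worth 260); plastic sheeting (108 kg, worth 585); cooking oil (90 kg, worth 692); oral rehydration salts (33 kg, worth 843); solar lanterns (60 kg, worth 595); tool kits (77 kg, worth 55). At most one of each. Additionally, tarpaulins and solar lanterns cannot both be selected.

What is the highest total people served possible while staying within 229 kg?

3025

By people served per kg: oral rehydration salts 25.55, jerry cans 23.55, seed packs 13.57, solar lanterns 9.92 lead.
Jerry cans + cooking oil + oral rehydration salts + solar lanterns uses 221 of the 229 kg and totals 3025.
Every other selection either busts 229 kg or breaks a pairing rule or fails to beat 3025.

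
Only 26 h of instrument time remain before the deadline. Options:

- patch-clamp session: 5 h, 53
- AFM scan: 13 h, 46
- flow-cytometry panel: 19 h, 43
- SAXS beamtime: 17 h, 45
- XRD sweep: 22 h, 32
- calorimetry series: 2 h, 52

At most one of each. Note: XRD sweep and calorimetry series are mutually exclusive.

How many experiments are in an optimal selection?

3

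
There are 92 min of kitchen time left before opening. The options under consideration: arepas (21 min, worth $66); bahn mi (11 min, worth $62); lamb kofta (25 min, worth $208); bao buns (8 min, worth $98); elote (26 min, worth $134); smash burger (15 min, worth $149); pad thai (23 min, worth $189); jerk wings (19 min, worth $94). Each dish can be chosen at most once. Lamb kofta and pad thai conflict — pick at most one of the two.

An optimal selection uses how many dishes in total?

The maximum profit within 92 min is 664.
For example bao buns + elote + smash burger + pad thai + jerk wings achieves it, using 91 min.
Any selection reaching 664 contains exactly 5 dishes.

5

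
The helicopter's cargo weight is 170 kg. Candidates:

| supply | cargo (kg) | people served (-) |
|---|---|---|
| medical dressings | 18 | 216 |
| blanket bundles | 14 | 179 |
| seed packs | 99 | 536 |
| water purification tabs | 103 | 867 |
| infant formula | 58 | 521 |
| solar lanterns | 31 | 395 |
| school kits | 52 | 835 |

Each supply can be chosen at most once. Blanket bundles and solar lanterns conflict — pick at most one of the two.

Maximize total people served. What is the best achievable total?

1967

Medical dressings + infant formula + solar lanterns + school kits uses 159 of the 170 kg and totals 1967.
Runner-up blanket bundles + water purification tabs + school kits tops out at 1881.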